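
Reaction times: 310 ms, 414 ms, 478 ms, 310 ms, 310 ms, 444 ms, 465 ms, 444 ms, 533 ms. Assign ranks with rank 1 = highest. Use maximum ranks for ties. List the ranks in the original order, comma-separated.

Sorted (descending): 533, 478, 465, 444, 444, 414, 310, 310, 310
The 2 values of 444 occupy positions 4–5 → each gets rank 5.
The 3 values of 310 occupy positions 7–9 → each gets rank 9.

9, 6, 2, 9, 9, 5, 3, 5, 1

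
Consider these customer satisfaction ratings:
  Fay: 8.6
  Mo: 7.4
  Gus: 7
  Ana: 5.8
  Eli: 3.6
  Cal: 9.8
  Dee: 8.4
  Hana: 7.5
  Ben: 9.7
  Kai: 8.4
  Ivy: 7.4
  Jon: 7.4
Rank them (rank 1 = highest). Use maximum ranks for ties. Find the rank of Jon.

Sorted (descending): 9.8, 9.7, 8.6, 8.4, 8.4, 7.5, 7.4, 7.4, 7.4, 7, 5.8, 3.6
The 2 values of 8.4 occupy positions 4–5 → each gets rank 5.
The 3 values of 7.4 occupy positions 7–9 → each gets rank 9.
Jon has value 7.4 → rank 9.

9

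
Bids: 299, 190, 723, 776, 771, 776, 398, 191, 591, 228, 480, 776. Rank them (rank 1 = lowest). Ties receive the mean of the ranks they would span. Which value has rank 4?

Sorted (ascending): 190, 191, 228, 299, 398, 480, 591, 723, 771, 776, 776, 776
The 3 values of 776 occupy positions 10–12 → average rank 11.
Rank 4 → value 299.

299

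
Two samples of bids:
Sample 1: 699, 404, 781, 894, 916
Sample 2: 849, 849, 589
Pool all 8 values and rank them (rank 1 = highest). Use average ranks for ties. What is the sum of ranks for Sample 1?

22

Sorted (descending): 916, 894, 849, 849, 781, 699, 589, 404
The 2 values of 849 occupy positions 3–4 → average rank (3+4)/2 = 3.5.
Sample 1 values → pooled ranks: 699→6, 404→8, 781→5, 894→2, 916→1
Rank sum = 6 + 8 + 5 + 2 + 1 = 22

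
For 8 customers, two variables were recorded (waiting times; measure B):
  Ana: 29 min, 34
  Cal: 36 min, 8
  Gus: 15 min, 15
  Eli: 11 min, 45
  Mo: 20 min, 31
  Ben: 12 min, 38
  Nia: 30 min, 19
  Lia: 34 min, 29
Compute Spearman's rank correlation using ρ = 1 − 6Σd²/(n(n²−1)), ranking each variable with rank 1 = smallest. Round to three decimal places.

-0.714

Ranks of variable 1: 5, 8, 3, 1, 4, 2, 6, 7
Ranks of variable 2: 6, 1, 2, 8, 5, 7, 3, 4
d = r₁ − r₂: -1, 7, 1, -7, -1, -5, 3, 3
d²: 1, 49, 1, 49, 1, 25, 9, 9; Σd² = 144
ρ = 1 − 6·144/(8·63) = 1 − 864/504 = -0.714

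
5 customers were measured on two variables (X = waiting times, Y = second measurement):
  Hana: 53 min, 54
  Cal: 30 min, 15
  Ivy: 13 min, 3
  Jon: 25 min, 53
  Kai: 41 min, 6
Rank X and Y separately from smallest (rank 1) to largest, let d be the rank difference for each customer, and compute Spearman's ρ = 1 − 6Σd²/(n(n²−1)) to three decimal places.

Ranks of variable 1: 5, 3, 1, 2, 4
Ranks of variable 2: 5, 3, 1, 4, 2
d = r₁ − r₂: 0, 0, 0, -2, 2
d²: 0, 0, 0, 4, 4; Σd² = 8
ρ = 1 − 6·8/(5·24) = 1 − 48/120 = 0.600

0.600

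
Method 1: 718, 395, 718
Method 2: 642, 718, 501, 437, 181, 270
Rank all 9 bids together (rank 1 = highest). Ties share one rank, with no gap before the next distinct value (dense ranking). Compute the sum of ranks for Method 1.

7

Sorted (descending): 718, 718, 718, 642, 501, 437, 395, 270, 181
The 3 values of 718 share dense rank 1.
Remaining distinct values take the next consecutive integers.
Method 1 values → pooled ranks: 718→1, 395→5, 718→1
Rank sum = 1 + 5 + 1 = 7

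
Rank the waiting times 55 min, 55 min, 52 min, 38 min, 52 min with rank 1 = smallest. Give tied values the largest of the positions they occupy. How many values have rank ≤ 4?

3

Sorted (ascending): 38, 52, 52, 55, 55
The 2 values of 52 occupy positions 2–3 → each gets rank 3.
The 2 values of 55 occupy positions 4–5 → each gets rank 5.
Ranks ≤ 4: {1, 3, 3} → 3 values.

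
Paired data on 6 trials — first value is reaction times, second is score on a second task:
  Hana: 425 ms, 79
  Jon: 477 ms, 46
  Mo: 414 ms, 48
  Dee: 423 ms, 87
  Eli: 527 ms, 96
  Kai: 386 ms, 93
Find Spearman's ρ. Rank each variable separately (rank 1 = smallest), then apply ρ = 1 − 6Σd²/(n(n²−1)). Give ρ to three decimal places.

Ranks of variable 1: 4, 5, 2, 3, 6, 1
Ranks of variable 2: 3, 1, 2, 4, 6, 5
d = r₁ − r₂: 1, 4, 0, -1, 0, -4
d²: 1, 16, 0, 1, 0, 16; Σd² = 34
ρ = 1 − 6·34/(6·35) = 1 − 204/210 = 0.029

0.029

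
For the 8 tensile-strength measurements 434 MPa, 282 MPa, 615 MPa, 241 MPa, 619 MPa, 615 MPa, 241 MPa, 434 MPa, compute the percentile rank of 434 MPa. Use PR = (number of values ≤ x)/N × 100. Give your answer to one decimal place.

62.5

N = 8.
Strictly below 434: 3. Equal to 434: 2.
PR = 5/8 × 100 = 62.5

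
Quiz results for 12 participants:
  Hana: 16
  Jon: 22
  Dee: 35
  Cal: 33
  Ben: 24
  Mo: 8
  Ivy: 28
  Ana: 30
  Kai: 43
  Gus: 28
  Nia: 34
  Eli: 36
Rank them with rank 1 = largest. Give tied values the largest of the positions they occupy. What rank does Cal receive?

Sorted (descending): 43, 36, 35, 34, 33, 30, 28, 28, 24, 22, 16, 8
The 2 values of 28 occupy positions 7–8 → each gets rank 8.
Cal has value 33 → rank 5.

5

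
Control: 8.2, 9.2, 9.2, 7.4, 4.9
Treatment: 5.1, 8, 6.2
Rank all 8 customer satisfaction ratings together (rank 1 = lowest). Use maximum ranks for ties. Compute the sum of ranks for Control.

27

Sorted (ascending): 4.9, 5.1, 6.2, 7.4, 8, 8.2, 9.2, 9.2
The 2 values of 9.2 occupy positions 7–8 → each gets rank 8.
Control values → pooled ranks: 8.2→6, 9.2→8, 9.2→8, 7.4→4, 4.9→1
Rank sum = 6 + 8 + 8 + 4 + 1 = 27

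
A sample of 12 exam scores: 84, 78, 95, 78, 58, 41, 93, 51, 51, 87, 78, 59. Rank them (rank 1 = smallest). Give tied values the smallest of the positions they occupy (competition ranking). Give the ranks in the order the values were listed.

Sorted (ascending): 41, 51, 51, 58, 59, 78, 78, 78, 84, 87, 93, 95
The 2 values of 51 occupy positions 2–3 → each gets rank 2.
The 3 values of 78 occupy positions 6–8 → each gets rank 6.

9, 6, 12, 6, 4, 1, 11, 2, 2, 10, 6, 5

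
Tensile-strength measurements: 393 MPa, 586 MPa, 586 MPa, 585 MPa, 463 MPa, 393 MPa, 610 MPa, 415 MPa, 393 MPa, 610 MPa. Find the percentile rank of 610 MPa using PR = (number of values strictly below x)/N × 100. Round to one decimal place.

N = 10.
Strictly below 610: 8. Equal to 610: 2.
PR = 8/10 × 100 = 80.0

80.0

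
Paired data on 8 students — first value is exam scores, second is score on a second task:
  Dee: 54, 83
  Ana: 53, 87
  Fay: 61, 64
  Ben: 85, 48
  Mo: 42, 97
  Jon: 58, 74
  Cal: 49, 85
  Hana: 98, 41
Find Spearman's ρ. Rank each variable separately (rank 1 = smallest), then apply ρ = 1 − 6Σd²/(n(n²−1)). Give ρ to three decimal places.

Ranks of variable 1: 4, 3, 6, 7, 1, 5, 2, 8
Ranks of variable 2: 5, 7, 3, 2, 8, 4, 6, 1
d = r₁ − r₂: -1, -4, 3, 5, -7, 1, -4, 7
d²: 1, 16, 9, 25, 49, 1, 16, 49; Σd² = 166
ρ = 1 − 6·166/(8·63) = 1 − 996/504 = -0.976

-0.976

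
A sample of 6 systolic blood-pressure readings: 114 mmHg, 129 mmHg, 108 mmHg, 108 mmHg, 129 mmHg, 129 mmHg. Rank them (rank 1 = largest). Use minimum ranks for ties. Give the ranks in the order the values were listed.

Sorted (descending): 129, 129, 129, 114, 108, 108
The 3 values of 129 occupy positions 1–3 → each gets rank 1.
The 2 values of 108 occupy positions 5–6 → each gets rank 5.

4, 1, 5, 5, 1, 1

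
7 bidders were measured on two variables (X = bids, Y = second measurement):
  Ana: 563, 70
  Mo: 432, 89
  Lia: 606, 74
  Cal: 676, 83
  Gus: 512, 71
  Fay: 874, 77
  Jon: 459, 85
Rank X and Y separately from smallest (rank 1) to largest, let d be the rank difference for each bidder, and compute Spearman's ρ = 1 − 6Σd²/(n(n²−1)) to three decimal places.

Ranks of variable 1: 4, 1, 5, 6, 3, 7, 2
Ranks of variable 2: 1, 7, 3, 5, 2, 4, 6
d = r₁ − r₂: 3, -6, 2, 1, 1, 3, -4
d²: 9, 36, 4, 1, 1, 9, 16; Σd² = 76
ρ = 1 − 6·76/(7·48) = 1 − 456/336 = -0.357

-0.357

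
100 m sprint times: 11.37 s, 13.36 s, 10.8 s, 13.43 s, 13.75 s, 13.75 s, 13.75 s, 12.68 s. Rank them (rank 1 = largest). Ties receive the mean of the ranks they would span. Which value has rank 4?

13.43

Sorted (descending): 13.75, 13.75, 13.75, 13.43, 13.36, 12.68, 11.37, 10.8
The 3 values of 13.75 occupy positions 1–3 → average rank 2.
Rank 4 → value 13.43.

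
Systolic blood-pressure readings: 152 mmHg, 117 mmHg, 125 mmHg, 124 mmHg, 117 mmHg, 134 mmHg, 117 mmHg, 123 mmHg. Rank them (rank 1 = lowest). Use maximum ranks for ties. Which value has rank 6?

Sorted (ascending): 117, 117, 117, 123, 124, 125, 134, 152
The 3 values of 117 occupy positions 1–3 → each gets rank 3.
Rank 6 → value 125.

125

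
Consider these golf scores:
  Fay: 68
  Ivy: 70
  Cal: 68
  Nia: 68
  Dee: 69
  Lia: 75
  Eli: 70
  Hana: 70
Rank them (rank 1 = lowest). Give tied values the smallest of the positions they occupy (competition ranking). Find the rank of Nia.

1

Sorted (ascending): 68, 68, 68, 69, 70, 70, 70, 75
The 3 values of 68 occupy positions 1–3 → each gets rank 1.
The 3 values of 70 occupy positions 5–7 → each gets rank 5.
Nia has value 68 → rank 1.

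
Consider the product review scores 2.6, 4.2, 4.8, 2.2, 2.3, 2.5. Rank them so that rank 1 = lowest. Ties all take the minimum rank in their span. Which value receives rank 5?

Sorted (ascending): 2.2, 2.3, 2.5, 2.6, 4.2, 4.8
No ties — each value takes its position as its rank.
Rank 5 → value 4.2.

4.2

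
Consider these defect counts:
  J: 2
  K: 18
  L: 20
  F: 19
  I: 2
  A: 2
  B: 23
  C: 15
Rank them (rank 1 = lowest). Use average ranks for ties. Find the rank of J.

Sorted (ascending): 2, 2, 2, 15, 18, 19, 20, 23
The 3 values of 2 occupy positions 1–3 → average rank 2.
J has value 2 → rank 2.

2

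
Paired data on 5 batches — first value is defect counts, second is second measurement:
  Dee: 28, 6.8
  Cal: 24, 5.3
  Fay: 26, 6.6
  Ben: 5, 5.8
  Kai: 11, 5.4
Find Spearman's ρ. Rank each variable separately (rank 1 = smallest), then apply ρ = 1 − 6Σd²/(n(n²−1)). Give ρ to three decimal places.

Ranks of variable 1: 5, 3, 4, 1, 2
Ranks of variable 2: 5, 1, 4, 3, 2
d = r₁ − r₂: 0, 2, 0, -2, 0
d²: 0, 4, 0, 4, 0; Σd² = 8
ρ = 1 − 6·8/(5·24) = 1 − 48/120 = 0.600

0.600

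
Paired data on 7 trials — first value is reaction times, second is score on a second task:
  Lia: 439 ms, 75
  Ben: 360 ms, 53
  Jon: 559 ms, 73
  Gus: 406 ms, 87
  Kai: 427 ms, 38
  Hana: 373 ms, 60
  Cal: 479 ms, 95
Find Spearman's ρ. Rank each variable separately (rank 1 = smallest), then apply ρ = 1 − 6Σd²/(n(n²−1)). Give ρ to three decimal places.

Ranks of variable 1: 5, 1, 7, 3, 4, 2, 6
Ranks of variable 2: 5, 2, 4, 6, 1, 3, 7
d = r₁ − r₂: 0, -1, 3, -3, 3, -1, -1
d²: 0, 1, 9, 9, 9, 1, 1; Σd² = 30
ρ = 1 − 6·30/(7·48) = 1 − 180/336 = 0.464

0.464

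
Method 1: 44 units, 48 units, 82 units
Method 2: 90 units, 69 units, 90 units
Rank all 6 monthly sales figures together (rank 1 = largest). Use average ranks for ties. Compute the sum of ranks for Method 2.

Sorted (descending): 90, 90, 82, 69, 48, 44
The 2 values of 90 occupy positions 1–2 → average rank (1+2)/2 = 1.5.
Method 2 values → pooled ranks: 90→1.5, 69→4, 90→1.5
Rank sum = 1.5 + 4 + 1.5 = 7

7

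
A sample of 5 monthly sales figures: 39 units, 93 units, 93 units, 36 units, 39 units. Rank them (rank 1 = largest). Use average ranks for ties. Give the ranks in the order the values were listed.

3.5, 1.5, 1.5, 5, 3.5

Sorted (descending): 93, 93, 39, 39, 36
The 2 values of 93 occupy positions 1–2 → average rank (1+2)/2 = 1.5.
The 2 values of 39 occupy positions 3–4 → average rank (3+4)/2 = 3.5.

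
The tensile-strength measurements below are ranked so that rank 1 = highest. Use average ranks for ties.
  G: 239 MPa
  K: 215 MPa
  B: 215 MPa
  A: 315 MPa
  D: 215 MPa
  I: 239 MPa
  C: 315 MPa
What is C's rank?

1.5

Sorted (descending): 315, 315, 239, 239, 215, 215, 215
The 2 values of 315 occupy positions 1–2 → average rank (1+2)/2 = 1.5.
The 2 values of 239 occupy positions 3–4 → average rank (3+4)/2 = 3.5.
The 3 values of 215 occupy positions 5–7 → average rank 6.
C has value 315 MPa → rank 1.5.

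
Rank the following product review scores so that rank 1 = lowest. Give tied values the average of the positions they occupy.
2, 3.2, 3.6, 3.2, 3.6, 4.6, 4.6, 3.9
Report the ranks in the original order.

1, 2.5, 4.5, 2.5, 4.5, 7.5, 7.5, 6

Sorted (ascending): 2, 3.2, 3.2, 3.6, 3.6, 3.9, 4.6, 4.6
The 2 values of 3.2 occupy positions 2–3 → average rank (2+3)/2 = 2.5.
The 2 values of 3.6 occupy positions 4–5 → average rank (4+5)/2 = 4.5.
The 2 values of 4.6 occupy positions 7–8 → average rank (7+8)/2 = 7.5.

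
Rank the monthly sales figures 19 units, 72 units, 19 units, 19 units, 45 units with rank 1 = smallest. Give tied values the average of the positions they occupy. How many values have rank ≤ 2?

Sorted (ascending): 19, 19, 19, 45, 72
The 3 values of 19 occupy positions 1–3 → average rank 2.
Ranks ≤ 2: {2, 2, 2} → 3 values.

3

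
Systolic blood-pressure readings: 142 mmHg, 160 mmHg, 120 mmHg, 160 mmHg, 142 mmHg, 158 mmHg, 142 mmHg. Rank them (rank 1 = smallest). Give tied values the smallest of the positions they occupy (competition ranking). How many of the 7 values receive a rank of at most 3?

4

Sorted (ascending): 120, 142, 142, 142, 158, 160, 160
The 3 values of 142 occupy positions 2–4 → each gets rank 2.
The 2 values of 160 occupy positions 6–7 → each gets rank 6.
Ranks ≤ 3: {1, 2, 2, 2} → 4 values.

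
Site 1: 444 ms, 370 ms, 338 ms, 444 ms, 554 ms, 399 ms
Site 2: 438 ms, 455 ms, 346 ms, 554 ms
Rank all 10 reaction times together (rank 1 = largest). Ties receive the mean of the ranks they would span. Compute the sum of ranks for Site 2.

Sorted (descending): 554, 554, 455, 444, 444, 438, 399, 370, 346, 338
The 2 values of 554 occupy positions 1–2 → average rank (1+2)/2 = 1.5.
The 2 values of 444 occupy positions 4–5 → average rank (4+5)/2 = 4.5.
Site 2 values → pooled ranks: 438→6, 455→3, 346→9, 554→1.5
Rank sum = 6 + 3 + 9 + 1.5 = 19.5

19.5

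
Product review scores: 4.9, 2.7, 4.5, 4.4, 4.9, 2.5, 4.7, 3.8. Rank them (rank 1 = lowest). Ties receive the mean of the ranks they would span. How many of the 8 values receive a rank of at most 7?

Sorted (ascending): 2.5, 2.7, 3.8, 4.4, 4.5, 4.7, 4.9, 4.9
The 2 values of 4.9 occupy positions 7–8 → average rank (7+8)/2 = 7.5.
Ranks ≤ 7: {1, 2, 3, 4, 5, 6} → 6 values.

6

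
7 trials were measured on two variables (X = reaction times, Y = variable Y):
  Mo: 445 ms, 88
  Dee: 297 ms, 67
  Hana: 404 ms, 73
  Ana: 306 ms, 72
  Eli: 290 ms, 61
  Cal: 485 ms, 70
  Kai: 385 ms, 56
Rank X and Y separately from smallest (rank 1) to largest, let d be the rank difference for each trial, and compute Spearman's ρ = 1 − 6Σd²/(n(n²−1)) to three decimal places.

0.536

Ranks of variable 1: 6, 2, 5, 3, 1, 7, 4
Ranks of variable 2: 7, 3, 6, 5, 2, 4, 1
d = r₁ − r₂: -1, -1, -1, -2, -1, 3, 3
d²: 1, 1, 1, 4, 1, 9, 9; Σd² = 26
ρ = 1 − 6·26/(7·48) = 1 − 156/336 = 0.536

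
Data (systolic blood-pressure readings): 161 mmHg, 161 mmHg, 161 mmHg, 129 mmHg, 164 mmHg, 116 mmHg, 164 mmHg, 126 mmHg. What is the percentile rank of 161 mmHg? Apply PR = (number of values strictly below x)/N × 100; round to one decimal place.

37.5

N = 8.
Strictly below 161: 3. Equal to 161: 3.
PR = 3/8 × 100 = 37.5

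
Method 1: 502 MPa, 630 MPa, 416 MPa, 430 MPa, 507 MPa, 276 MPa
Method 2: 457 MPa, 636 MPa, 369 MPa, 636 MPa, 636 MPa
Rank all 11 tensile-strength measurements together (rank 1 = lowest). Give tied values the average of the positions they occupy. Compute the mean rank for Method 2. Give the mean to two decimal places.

Sorted (ascending): 276, 369, 416, 430, 457, 502, 507, 630, 636, 636, 636
The 3 values of 636 occupy positions 9–11 → average rank 10.
Method 2 values → pooled ranks: 457→5, 636→10, 369→2, 636→10, 636→10
Mean rank = (5 + 10 + 2 + 10 + 10) / 5 = 7.40

7.40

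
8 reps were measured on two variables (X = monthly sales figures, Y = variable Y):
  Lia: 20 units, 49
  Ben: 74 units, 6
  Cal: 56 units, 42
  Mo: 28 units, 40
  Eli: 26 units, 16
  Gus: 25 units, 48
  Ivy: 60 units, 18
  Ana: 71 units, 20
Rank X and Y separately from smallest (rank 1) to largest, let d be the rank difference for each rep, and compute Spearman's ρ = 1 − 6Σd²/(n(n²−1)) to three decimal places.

-0.714

Ranks of variable 1: 1, 8, 5, 4, 3, 2, 6, 7
Ranks of variable 2: 8, 1, 6, 5, 2, 7, 3, 4
d = r₁ − r₂: -7, 7, -1, -1, 1, -5, 3, 3
d²: 49, 49, 1, 1, 1, 25, 9, 9; Σd² = 144
ρ = 1 − 6·144/(8·63) = 1 − 864/504 = -0.714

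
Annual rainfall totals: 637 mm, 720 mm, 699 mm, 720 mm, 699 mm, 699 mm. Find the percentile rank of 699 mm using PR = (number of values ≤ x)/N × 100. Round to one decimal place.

N = 6.
Strictly below 699: 1. Equal to 699: 3.
PR = 4/6 × 100 = 66.7

66.7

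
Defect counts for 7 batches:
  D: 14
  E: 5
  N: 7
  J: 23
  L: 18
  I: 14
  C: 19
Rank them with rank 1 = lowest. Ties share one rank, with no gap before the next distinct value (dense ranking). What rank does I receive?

Sorted (ascending): 5, 7, 14, 14, 18, 19, 23
The 2 values of 14 share dense rank 3.
Remaining distinct values take the next consecutive integers.
I has value 14 → rank 3.

3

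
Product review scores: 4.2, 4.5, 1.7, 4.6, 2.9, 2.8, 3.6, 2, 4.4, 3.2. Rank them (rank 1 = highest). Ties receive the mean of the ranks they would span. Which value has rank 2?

Sorted (descending): 4.6, 4.5, 4.4, 4.2, 3.6, 3.2, 2.9, 2.8, 2, 1.7
No ties — each value takes its position as its rank.
Rank 2 → value 4.5.

4.5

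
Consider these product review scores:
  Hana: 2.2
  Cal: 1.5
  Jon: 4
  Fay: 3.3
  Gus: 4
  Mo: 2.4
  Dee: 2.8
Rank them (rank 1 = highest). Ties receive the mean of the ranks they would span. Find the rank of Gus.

1.5

Sorted (descending): 4, 4, 3.3, 2.8, 2.4, 2.2, 1.5
The 2 values of 4 occupy positions 1–2 → average rank (1+2)/2 = 1.5.
Gus has value 4 → rank 1.5.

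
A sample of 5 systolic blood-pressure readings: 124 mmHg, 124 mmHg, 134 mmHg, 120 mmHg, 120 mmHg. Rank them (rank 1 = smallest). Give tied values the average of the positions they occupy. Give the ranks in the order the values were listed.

3.5, 3.5, 5, 1.5, 1.5

Sorted (ascending): 120, 120, 124, 124, 134
The 2 values of 120 occupy positions 1–2 → average rank (1+2)/2 = 1.5.
The 2 values of 124 occupy positions 3–4 → average rank (3+4)/2 = 3.5.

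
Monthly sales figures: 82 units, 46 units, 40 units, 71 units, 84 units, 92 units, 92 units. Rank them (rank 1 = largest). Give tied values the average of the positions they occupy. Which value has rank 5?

Sorted (descending): 92, 92, 84, 82, 71, 46, 40
The 2 values of 92 occupy positions 1–2 → average rank (1+2)/2 = 1.5.
Rank 5 → value 71.

71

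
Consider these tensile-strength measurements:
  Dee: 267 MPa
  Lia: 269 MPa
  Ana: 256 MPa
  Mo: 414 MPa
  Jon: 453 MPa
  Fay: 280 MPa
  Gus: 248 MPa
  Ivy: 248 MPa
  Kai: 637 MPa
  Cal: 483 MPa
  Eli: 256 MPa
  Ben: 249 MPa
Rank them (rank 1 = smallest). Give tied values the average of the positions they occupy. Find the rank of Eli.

Sorted (ascending): 248, 248, 249, 256, 256, 267, 269, 280, 414, 453, 483, 637
The 2 values of 248 occupy positions 1–2 → average rank (1+2)/2 = 1.5.
The 2 values of 256 occupy positions 4–5 → average rank (4+5)/2 = 4.5.
Eli has value 256 MPa → rank 4.5.

4.5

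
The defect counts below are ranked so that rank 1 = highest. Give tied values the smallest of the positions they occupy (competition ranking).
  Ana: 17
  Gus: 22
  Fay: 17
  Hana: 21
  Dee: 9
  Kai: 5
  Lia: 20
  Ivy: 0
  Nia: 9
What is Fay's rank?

4

Sorted (descending): 22, 21, 20, 17, 17, 9, 9, 5, 0
The 2 values of 17 occupy positions 4–5 → each gets rank 4.
The 2 values of 9 occupy positions 6–7 → each gets rank 6.
Fay has value 17 → rank 4.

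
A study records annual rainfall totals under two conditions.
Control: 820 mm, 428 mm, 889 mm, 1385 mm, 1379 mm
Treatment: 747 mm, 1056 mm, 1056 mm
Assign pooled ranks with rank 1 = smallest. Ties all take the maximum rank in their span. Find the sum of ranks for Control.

23

Sorted (ascending): 428, 747, 820, 889, 1056, 1056, 1379, 1385
The 2 values of 1056 occupy positions 5–6 → each gets rank 6.
Control values → pooled ranks: 820→3, 428→1, 889→4, 1385→8, 1379→7
Rank sum = 3 + 1 + 4 + 8 + 7 = 23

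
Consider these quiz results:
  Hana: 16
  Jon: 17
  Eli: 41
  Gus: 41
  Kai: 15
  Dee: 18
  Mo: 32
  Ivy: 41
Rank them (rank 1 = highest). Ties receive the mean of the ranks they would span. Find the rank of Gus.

Sorted (descending): 41, 41, 41, 32, 18, 17, 16, 15
The 3 values of 41 occupy positions 1–3 → average rank 2.
Gus has value 41 → rank 2.

2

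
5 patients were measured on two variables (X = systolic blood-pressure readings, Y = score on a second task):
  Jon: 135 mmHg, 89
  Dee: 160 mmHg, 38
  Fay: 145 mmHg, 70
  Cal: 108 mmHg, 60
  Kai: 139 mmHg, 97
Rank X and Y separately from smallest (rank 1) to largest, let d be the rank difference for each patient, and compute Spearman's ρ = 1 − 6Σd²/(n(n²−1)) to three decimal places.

-0.300

Ranks of variable 1: 2, 5, 4, 1, 3
Ranks of variable 2: 4, 1, 3, 2, 5
d = r₁ − r₂: -2, 4, 1, -1, -2
d²: 4, 16, 1, 1, 4; Σd² = 26
ρ = 1 − 6·26/(5·24) = 1 − 156/120 = -0.300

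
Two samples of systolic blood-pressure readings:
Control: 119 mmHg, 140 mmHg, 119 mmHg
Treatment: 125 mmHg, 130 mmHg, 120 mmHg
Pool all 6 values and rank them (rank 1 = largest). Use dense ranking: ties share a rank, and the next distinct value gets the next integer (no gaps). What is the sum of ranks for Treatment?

Sorted (descending): 140, 130, 125, 120, 119, 119
The 2 values of 119 share dense rank 5.
Remaining distinct values take the next consecutive integers.
Treatment values → pooled ranks: 125→3, 130→2, 120→4
Rank sum = 3 + 2 + 4 = 9

9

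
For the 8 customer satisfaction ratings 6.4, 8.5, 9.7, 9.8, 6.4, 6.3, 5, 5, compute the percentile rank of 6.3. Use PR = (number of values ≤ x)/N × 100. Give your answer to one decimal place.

37.5

N = 8.
Strictly below 6.3: 2. Equal to 6.3: 1.
PR = 3/8 × 100 = 37.5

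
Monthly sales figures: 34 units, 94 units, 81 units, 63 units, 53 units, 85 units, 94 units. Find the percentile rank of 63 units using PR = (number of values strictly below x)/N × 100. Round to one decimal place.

N = 7.
Strictly below 63: 2. Equal to 63: 1.
PR = 2/7 × 100 = 28.6

28.6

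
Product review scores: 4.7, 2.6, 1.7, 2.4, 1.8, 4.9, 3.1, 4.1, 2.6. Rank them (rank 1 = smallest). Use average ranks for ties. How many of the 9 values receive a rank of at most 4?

Sorted (ascending): 1.7, 1.8, 2.4, 2.6, 2.6, 3.1, 4.1, 4.7, 4.9
The 2 values of 2.6 occupy positions 4–5 → average rank (4+5)/2 = 4.5.
Ranks ≤ 4: {1, 2, 3} → 3 values.

3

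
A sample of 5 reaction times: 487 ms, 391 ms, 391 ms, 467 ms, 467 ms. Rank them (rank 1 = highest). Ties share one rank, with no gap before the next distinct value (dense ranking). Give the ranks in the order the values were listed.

Sorted (descending): 487, 467, 467, 391, 391
The 2 values of 467 share dense rank 2.
The 2 values of 391 share dense rank 3.
Remaining distinct values take the next consecutive integers.

1, 3, 3, 2, 2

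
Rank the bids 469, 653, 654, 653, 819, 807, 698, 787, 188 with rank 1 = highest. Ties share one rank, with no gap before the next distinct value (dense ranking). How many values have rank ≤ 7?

8

Sorted (descending): 819, 807, 787, 698, 654, 653, 653, 469, 188
The 2 values of 653 share dense rank 6.
Remaining distinct values take the next consecutive integers.
Ranks ≤ 7: {1, 2, 3, 4, 5, 6, 6, 7} → 8 values.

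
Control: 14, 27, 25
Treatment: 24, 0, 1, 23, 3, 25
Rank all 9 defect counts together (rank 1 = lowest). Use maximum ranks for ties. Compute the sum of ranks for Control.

Sorted (ascending): 0, 1, 3, 14, 23, 24, 25, 25, 27
The 2 values of 25 occupy positions 7–8 → each gets rank 8.
Control values → pooled ranks: 14→4, 27→9, 25→8
Rank sum = 4 + 9 + 8 = 21

21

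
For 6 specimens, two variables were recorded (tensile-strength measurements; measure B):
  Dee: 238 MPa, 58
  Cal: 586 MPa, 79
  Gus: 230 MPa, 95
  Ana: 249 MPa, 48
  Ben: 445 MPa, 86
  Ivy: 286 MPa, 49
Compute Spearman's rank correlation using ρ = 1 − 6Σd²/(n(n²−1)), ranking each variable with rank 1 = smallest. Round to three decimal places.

-0.086

Ranks of variable 1: 2, 6, 1, 3, 5, 4
Ranks of variable 2: 3, 4, 6, 1, 5, 2
d = r₁ − r₂: -1, 2, -5, 2, 0, 2
d²: 1, 4, 25, 4, 0, 4; Σd² = 38
ρ = 1 − 6·38/(6·35) = 1 − 228/210 = -0.086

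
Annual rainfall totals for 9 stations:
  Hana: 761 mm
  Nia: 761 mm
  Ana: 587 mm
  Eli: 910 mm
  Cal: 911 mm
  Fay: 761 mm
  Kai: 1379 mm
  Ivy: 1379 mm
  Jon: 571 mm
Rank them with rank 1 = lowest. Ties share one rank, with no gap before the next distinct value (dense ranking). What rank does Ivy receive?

Sorted (ascending): 571, 587, 761, 761, 761, 910, 911, 1379, 1379
The 3 values of 761 share dense rank 3.
The 2 values of 1379 share dense rank 6.
Remaining distinct values take the next consecutive integers.
Ivy has value 1379 mm → rank 6.

6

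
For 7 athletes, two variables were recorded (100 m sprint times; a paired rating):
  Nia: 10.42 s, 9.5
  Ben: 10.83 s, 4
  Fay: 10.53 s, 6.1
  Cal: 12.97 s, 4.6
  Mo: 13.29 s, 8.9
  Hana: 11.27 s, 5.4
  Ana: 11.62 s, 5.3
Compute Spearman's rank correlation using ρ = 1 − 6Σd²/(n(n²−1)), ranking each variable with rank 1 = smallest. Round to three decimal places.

-0.250

Ranks of variable 1: 1, 3, 2, 6, 7, 4, 5
Ranks of variable 2: 7, 1, 5, 2, 6, 4, 3
d = r₁ − r₂: -6, 2, -3, 4, 1, 0, 2
d²: 36, 4, 9, 16, 1, 0, 4; Σd² = 70
ρ = 1 − 6·70/(7·48) = 1 − 420/336 = -0.250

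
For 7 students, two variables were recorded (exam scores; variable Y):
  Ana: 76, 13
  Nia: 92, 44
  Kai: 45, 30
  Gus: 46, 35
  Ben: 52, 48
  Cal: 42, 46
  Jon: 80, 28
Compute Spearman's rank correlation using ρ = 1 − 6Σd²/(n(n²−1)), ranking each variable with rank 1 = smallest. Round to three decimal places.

Ranks of variable 1: 5, 7, 2, 3, 4, 1, 6
Ranks of variable 2: 1, 5, 3, 4, 7, 6, 2
d = r₁ − r₂: 4, 2, -1, -1, -3, -5, 4
d²: 16, 4, 1, 1, 9, 25, 16; Σd² = 72
ρ = 1 − 6·72/(7·48) = 1 − 432/336 = -0.286

-0.286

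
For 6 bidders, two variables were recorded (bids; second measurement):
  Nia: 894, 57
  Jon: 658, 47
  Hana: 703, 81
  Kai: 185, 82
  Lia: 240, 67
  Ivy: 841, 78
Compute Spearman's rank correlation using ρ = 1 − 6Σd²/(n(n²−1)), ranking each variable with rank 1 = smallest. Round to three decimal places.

-0.371

Ranks of variable 1: 6, 3, 4, 1, 2, 5
Ranks of variable 2: 2, 1, 5, 6, 3, 4
d = r₁ − r₂: 4, 2, -1, -5, -1, 1
d²: 16, 4, 1, 25, 1, 1; Σd² = 48
ρ = 1 − 6·48/(6·35) = 1 − 288/210 = -0.371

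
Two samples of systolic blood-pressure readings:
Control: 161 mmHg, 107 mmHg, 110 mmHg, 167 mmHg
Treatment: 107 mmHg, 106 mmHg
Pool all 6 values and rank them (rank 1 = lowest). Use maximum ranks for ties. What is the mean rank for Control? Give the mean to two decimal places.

4.50

Sorted (ascending): 106, 107, 107, 110, 161, 167
The 2 values of 107 occupy positions 2–3 → each gets rank 3.
Control values → pooled ranks: 161→5, 107→3, 110→4, 167→6
Mean rank = (5 + 3 + 4 + 6) / 4 = 4.50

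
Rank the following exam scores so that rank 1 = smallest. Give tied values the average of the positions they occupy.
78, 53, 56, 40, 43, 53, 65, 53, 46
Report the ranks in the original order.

Sorted (ascending): 40, 43, 46, 53, 53, 53, 56, 65, 78
The 3 values of 53 occupy positions 4–6 → average rank 5.

9, 5, 7, 1, 2, 5, 8, 5, 3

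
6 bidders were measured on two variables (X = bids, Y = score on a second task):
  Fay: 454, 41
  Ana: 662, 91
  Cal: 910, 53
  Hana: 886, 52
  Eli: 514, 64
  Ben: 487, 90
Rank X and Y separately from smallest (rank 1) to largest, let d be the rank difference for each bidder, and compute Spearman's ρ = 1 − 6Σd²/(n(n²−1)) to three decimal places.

Ranks of variable 1: 1, 4, 6, 5, 3, 2
Ranks of variable 2: 1, 6, 3, 2, 4, 5
d = r₁ − r₂: 0, -2, 3, 3, -1, -3
d²: 0, 4, 9, 9, 1, 9; Σd² = 32
ρ = 1 − 6·32/(6·35) = 1 − 192/210 = 0.086

0.086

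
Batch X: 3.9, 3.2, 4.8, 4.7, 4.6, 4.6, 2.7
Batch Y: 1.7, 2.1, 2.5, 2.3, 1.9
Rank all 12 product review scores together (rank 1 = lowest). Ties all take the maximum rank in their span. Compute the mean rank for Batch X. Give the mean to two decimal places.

9.14

Sorted (ascending): 1.7, 1.9, 2.1, 2.3, 2.5, 2.7, 3.2, 3.9, 4.6, 4.6, 4.7, 4.8
The 2 values of 4.6 occupy positions 9–10 → each gets rank 10.
Batch X values → pooled ranks: 3.9→8, 3.2→7, 4.8→12, 4.7→11, 4.6→10, 4.6→10, 2.7→6
Mean rank = (8 + 7 + 12 + 11 + 10 + 10 + 6) / 7 = 9.14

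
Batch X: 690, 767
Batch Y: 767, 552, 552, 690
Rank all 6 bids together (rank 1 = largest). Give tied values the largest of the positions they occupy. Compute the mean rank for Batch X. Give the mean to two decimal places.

3.00

Sorted (descending): 767, 767, 690, 690, 552, 552
The 2 values of 767 occupy positions 1–2 → each gets rank 2.
The 2 values of 690 occupy positions 3–4 → each gets rank 4.
The 2 values of 552 occupy positions 5–6 → each gets rank 6.
Batch X values → pooled ranks: 690→4, 767→2
Mean rank = (4 + 2) / 2 = 3.00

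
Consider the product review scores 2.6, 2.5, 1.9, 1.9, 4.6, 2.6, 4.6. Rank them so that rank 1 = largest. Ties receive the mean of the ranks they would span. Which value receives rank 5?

Sorted (descending): 4.6, 4.6, 2.6, 2.6, 2.5, 1.9, 1.9
The 2 values of 4.6 occupy positions 1–2 → average rank (1+2)/2 = 1.5.
The 2 values of 2.6 occupy positions 3–4 → average rank (3+4)/2 = 3.5.
The 2 values of 1.9 occupy positions 6–7 → average rank (6+7)/2 = 6.5.
Rank 5 → value 2.5.

2.5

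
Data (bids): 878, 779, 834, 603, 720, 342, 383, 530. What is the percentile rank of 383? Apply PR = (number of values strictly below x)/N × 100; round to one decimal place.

N = 8.
Strictly below 383: 1. Equal to 383: 1.
PR = 1/8 × 100 = 12.5

12.5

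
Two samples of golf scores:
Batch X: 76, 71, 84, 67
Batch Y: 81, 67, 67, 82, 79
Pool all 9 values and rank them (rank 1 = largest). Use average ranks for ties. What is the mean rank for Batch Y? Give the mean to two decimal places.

Sorted (descending): 84, 82, 81, 79, 76, 71, 67, 67, 67
The 3 values of 67 occupy positions 7–9 → average rank 8.
Batch Y values → pooled ranks: 81→3, 67→8, 67→8, 82→2, 79→4
Mean rank = (3 + 8 + 8 + 2 + 4) / 5 = 5.00

5.00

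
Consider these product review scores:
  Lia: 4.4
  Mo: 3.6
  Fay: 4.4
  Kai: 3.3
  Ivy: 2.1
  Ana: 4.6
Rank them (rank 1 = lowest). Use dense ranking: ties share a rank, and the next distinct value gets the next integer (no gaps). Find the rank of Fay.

Sorted (ascending): 2.1, 3.3, 3.6, 4.4, 4.4, 4.6
The 2 values of 4.4 share dense rank 4.
Remaining distinct values take the next consecutive integers.
Fay has value 4.4 → rank 4.

4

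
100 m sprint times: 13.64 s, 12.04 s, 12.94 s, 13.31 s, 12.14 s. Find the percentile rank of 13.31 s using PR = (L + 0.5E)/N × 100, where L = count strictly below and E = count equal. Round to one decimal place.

70.0

N = 5.
Strictly below 13.31: 3. Equal to 13.31: 1.
PR = (3 + 0.5·1)/5 × 100 = 70.0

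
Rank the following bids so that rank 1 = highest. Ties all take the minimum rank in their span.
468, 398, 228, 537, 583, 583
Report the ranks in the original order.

Sorted (descending): 583, 583, 537, 468, 398, 228
The 2 values of 583 occupy positions 1–2 → each gets rank 1.

4, 5, 6, 3, 1, 1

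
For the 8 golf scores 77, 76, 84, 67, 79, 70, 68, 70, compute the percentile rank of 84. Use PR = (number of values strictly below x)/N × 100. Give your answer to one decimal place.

N = 8.
Strictly below 84: 7. Equal to 84: 1.
PR = 7/8 × 100 = 87.5

87.5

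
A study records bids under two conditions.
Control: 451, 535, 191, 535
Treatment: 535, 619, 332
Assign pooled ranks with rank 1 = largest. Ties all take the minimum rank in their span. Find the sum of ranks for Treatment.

9

Sorted (descending): 619, 535, 535, 535, 451, 332, 191
The 3 values of 535 occupy positions 2–4 → each gets rank 2.
Treatment values → pooled ranks: 535→2, 619→1, 332→6
Rank sum = 2 + 1 + 6 = 9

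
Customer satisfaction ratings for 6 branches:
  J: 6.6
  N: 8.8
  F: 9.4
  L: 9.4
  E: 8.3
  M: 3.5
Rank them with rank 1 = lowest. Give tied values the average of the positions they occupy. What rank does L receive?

5.5

Sorted (ascending): 3.5, 6.6, 8.3, 8.8, 9.4, 9.4
The 2 values of 9.4 occupy positions 5–6 → average rank (5+6)/2 = 5.5.
L has value 9.4 → rank 5.5.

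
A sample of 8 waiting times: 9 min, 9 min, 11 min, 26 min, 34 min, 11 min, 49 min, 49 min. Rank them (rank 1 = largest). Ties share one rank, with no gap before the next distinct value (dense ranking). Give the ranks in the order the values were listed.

Sorted (descending): 49, 49, 34, 26, 11, 11, 9, 9
The 2 values of 49 share dense rank 1.
The 2 values of 11 share dense rank 4.
The 2 values of 9 share dense rank 5.
Remaining distinct values take the next consecutive integers.

5, 5, 4, 3, 2, 4, 1, 1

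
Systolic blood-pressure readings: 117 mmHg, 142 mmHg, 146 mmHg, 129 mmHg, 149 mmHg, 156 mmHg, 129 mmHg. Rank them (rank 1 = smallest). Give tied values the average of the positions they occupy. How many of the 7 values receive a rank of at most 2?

1

Sorted (ascending): 117, 129, 129, 142, 146, 149, 156
The 2 values of 129 occupy positions 2–3 → average rank (2+3)/2 = 2.5.
Ranks ≤ 2: {1} → 1 value.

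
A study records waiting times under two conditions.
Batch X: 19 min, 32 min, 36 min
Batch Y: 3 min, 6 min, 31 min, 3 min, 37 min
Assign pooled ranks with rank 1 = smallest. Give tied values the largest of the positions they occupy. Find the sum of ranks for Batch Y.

Sorted (ascending): 3, 3, 6, 19, 31, 32, 36, 37
The 2 values of 3 occupy positions 1–2 → each gets rank 2.
Batch Y values → pooled ranks: 3→2, 6→3, 31→5, 3→2, 37→8
Rank sum = 2 + 3 + 5 + 2 + 8 = 20

20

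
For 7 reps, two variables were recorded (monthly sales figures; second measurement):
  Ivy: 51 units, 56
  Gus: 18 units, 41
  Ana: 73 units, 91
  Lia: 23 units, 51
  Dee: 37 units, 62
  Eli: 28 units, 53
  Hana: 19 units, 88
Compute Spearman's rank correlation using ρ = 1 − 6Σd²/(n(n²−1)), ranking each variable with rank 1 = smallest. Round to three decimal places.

0.607

Ranks of variable 1: 6, 1, 7, 3, 5, 4, 2
Ranks of variable 2: 4, 1, 7, 2, 5, 3, 6
d = r₁ − r₂: 2, 0, 0, 1, 0, 1, -4
d²: 4, 0, 0, 1, 0, 1, 16; Σd² = 22
ρ = 1 − 6·22/(7·48) = 1 − 132/336 = 0.607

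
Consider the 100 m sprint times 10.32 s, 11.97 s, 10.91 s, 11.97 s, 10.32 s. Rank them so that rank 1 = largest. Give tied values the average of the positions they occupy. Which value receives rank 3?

Sorted (descending): 11.97, 11.97, 10.91, 10.32, 10.32
The 2 values of 11.97 occupy positions 1–2 → average rank (1+2)/2 = 1.5.
The 2 values of 10.32 occupy positions 4–5 → average rank (4+5)/2 = 4.5.
Rank 3 → value 10.91.

10.91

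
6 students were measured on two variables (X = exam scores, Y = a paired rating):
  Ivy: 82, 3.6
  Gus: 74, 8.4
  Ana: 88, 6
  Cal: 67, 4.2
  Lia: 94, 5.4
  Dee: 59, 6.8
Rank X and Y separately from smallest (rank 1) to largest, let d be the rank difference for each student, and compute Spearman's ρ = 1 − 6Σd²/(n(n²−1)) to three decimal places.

-0.257

Ranks of variable 1: 4, 3, 5, 2, 6, 1
Ranks of variable 2: 1, 6, 4, 2, 3, 5
d = r₁ − r₂: 3, -3, 1, 0, 3, -4
d²: 9, 9, 1, 0, 9, 16; Σd² = 44
ρ = 1 − 6·44/(6·35) = 1 − 264/210 = -0.257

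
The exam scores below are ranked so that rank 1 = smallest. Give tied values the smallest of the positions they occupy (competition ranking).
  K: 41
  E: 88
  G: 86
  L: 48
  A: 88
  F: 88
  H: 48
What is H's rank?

Sorted (ascending): 41, 48, 48, 86, 88, 88, 88
The 2 values of 48 occupy positions 2–3 → each gets rank 2.
The 3 values of 88 occupy positions 5–7 → each gets rank 5.
H has value 48 → rank 2.

2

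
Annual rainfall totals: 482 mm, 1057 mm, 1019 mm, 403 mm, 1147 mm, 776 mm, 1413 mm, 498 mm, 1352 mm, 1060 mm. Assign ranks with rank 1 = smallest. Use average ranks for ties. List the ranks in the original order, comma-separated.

2, 6, 5, 1, 8, 4, 10, 3, 9, 7

Sorted (ascending): 403, 482, 498, 776, 1019, 1057, 1060, 1147, 1352, 1413
No ties — each value takes its position as its rank.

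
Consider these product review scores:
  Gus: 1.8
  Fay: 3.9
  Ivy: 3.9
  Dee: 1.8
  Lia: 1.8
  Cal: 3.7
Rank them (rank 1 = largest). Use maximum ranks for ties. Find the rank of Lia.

Sorted (descending): 3.9, 3.9, 3.7, 1.8, 1.8, 1.8
The 2 values of 3.9 occupy positions 1–2 → each gets rank 2.
The 3 values of 1.8 occupy positions 4–6 → each gets rank 6.
Lia has value 1.8 → rank 6.

6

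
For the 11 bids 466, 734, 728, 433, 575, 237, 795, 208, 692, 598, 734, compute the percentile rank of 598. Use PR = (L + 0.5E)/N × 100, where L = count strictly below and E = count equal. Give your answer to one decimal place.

N = 11.
Strictly below 598: 5. Equal to 598: 1.
PR = (5 + 0.5·1)/11 × 100 = 50.0

50.0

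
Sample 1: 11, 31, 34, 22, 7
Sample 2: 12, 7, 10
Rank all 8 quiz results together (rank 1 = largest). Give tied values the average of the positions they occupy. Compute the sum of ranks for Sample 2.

17.5

Sorted (descending): 34, 31, 22, 12, 11, 10, 7, 7
The 2 values of 7 occupy positions 7–8 → average rank (7+8)/2 = 7.5.
Sample 2 values → pooled ranks: 12→4, 7→7.5, 10→6
Rank sum = 4 + 7.5 + 6 = 17.5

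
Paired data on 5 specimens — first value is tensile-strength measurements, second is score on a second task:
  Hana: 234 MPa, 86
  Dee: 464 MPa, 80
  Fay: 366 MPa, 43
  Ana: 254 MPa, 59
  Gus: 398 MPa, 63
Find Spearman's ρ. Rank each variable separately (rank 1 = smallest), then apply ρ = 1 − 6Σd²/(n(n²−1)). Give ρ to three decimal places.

-0.100

Ranks of variable 1: 1, 5, 3, 2, 4
Ranks of variable 2: 5, 4, 1, 2, 3
d = r₁ − r₂: -4, 1, 2, 0, 1
d²: 16, 1, 4, 0, 1; Σd² = 22
ρ = 1 − 6·22/(5·24) = 1 − 132/120 = -0.100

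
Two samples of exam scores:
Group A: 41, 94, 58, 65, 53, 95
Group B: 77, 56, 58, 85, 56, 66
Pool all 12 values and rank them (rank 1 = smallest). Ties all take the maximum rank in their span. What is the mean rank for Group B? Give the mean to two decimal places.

Sorted (ascending): 41, 53, 56, 56, 58, 58, 65, 66, 77, 85, 94, 95
The 2 values of 56 occupy positions 3–4 → each gets rank 4.
The 2 values of 58 occupy positions 5–6 → each gets rank 6.
Group B values → pooled ranks: 77→9, 56→4, 58→6, 85→10, 56→4, 66→8
Mean rank = (9 + 4 + 6 + 10 + 4 + 8) / 6 = 6.83

6.83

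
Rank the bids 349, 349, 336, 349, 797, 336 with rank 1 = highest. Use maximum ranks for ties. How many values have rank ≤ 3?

Sorted (descending): 797, 349, 349, 349, 336, 336
The 3 values of 349 occupy positions 2–4 → each gets rank 4.
The 2 values of 336 occupy positions 5–6 → each gets rank 6.
Ranks ≤ 3: {1} → 1 value.

1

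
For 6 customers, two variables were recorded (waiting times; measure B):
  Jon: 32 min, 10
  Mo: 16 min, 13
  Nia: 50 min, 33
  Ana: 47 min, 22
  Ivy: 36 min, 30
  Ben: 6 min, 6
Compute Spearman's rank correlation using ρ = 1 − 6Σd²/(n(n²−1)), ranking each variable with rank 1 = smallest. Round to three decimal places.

Ranks of variable 1: 3, 2, 6, 5, 4, 1
Ranks of variable 2: 2, 3, 6, 4, 5, 1
d = r₁ − r₂: 1, -1, 0, 1, -1, 0
d²: 1, 1, 0, 1, 1, 0; Σd² = 4
ρ = 1 − 6·4/(6·35) = 1 − 24/210 = 0.886

0.886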